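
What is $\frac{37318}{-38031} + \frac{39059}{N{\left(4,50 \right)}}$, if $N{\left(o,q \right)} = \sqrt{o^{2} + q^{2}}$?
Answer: $- \frac{37318}{38031} + \frac{39059 \sqrt{629}}{1258} \approx 777.71$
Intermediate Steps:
$\frac{37318}{-38031} + \frac{39059}{N{\left(4,50 \right)}} = \frac{37318}{-38031} + \frac{39059}{\sqrt{4^{2} + 50^{2}}} = 37318 \left(- \frac{1}{38031}\right) + \frac{39059}{\sqrt{16 + 2500}} = - \frac{37318}{38031} + \frac{39059}{\sqrt{2516}} = - \frac{37318}{38031} + \frac{39059}{2 \sqrt{629}} = - \frac{37318}{38031} + 39059 \frac{\sqrt{629}}{1258} = - \frac{37318}{38031} + \frac{39059 \sqrt{629}}{1258}$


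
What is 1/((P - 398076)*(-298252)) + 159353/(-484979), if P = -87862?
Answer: -23095345868371749/70288966910772104 ≈ -0.32858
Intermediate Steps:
1/((P - 398076)*(-298252)) + 159353/(-484979) = 1/(-87862 - 398076*(-298252)) + 159353/(-484979) = -1/298252/(-485938) + 159353*(-1/484979) = -1/485938*(-1/298252) - 159353/484979 = 1/144931980376 - 159353/484979 = -23095345868371749/70288966910772104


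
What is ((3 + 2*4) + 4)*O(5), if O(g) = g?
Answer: 75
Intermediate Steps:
((3 + 2*4) + 4)*O(5) = ((3 + 2*4) + 4)*5 = ((3 + 8) + 4)*5 = (11 + 4)*5 = 15*5 = 75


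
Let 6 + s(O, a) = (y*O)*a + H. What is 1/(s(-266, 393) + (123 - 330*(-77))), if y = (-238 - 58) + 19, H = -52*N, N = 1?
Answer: 1/28982501 ≈ 3.4504e-8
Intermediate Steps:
H = -52 (H = -52*1 = -52)
y = -277 (y = -296 + 19 = -277)
s(O, a) = -58 - 277*O*a (s(O, a) = -6 + ((-277*O)*a - 52) = -6 + (-277*O*a - 52) = -6 + (-52 - 277*O*a) = -58 - 277*O*a)
1/(s(-266, 393) + (123 - 330*(-77))) = 1/((-58 - 277*(-266)*393) + (123 - 330*(-77))) = 1/((-58 + 28957026) + (123 + 25410)) = 1/(28956968 + 25533) = 1/28982501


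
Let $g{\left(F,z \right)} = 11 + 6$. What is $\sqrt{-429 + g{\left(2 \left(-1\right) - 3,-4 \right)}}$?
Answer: $2 i \sqrt{103} \approx 20.298 i$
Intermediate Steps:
$g{\left(F,z \right)} = 17$
$\sqrt{-429 + g{\left(2 \left(-1\right) - 3,-4 \right)}} = \sqrt{-429 + 17} = \sqrt{-412} = 2 i \sqrt{103}$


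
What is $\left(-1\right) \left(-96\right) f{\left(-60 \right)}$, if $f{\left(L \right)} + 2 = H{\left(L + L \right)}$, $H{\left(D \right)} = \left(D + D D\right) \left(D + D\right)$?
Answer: $-329011392$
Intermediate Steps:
$H{\left(D \right)} = 2 D \left(D + D^{2}\right)$ ($H{\left(D \right)} = \left(D + D^{2}\right) 2 D = 2 D \left(D + D^{2}\right)$)
$f{\left(L \right)} = -2 + 8 L^{2} \left(1 + 2 L\right)$ ($f{\left(L \right)} = -2 + 2 \left(L + L\right)^{2} \left(1 + \left(L + L\right)\right) = -2 + 2 \left(2 L\right)^{2} \left(1 + 2 L\right) = -2 + 2 \cdot 4 L^{2} \left(1 + 2 L\right) = -2 + 8 L^{2} \left(1 + 2 L\right)$)
$\left(-1\right) \left(-96\right) f{\left(-60 \right)} = \left(-1\right) \left(-96\right) \left(-2 + 8 \left(-60\right)^{2} + 16 \left(-60\right)^{3}\right) = 96 \left(-2 + 8 \cdot 3600 + 16 \left(-216000\right)\right) = 96 \left(-2 + 28800 - 3456000\right) = 96 \left(-3427202\right) = -329011392$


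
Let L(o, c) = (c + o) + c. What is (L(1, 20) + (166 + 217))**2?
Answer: 179776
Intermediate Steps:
L(o, c) = o + 2*c
(L(1, 20) + (166 + 217))**2 = ((1 + 2*20) + (166 + 217))**2 = ((1 + 40) + 383)**2 = (41 + 383)**2 = 424**2 = 179776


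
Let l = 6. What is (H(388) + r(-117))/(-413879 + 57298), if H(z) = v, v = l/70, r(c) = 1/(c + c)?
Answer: -667/2920398390 ≈ -2.2839e-7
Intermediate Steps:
r(c) = 1/(2*c)
v = 3/35 (v = 6/70 = 6*(1/70) = 3/35 ≈ 0.085714)
H(z) = 3/35
(H(388) + r(-117))/(-413879 + 57298) = (3/35 + (½)/(-117))/(-413879 + 57298) = (3/35 + (½)*(-1/117))/(-356581) = (3/35 - 1/234)*(-1/356581) = (667/8190)*(-1/356581) = -667/2920398390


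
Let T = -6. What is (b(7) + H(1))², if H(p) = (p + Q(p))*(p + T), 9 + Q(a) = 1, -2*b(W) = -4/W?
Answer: 61009/49 ≈ 1245.1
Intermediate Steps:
b(W) = 2/W (b(W) = -(-2)/W = 2/W)
Q(a) = -8 (Q(a) = -9 + 1 = -8)
H(p) = (-8 + p)*(-6 + p) (H(p) = (p - 8)*(p - 6) = (-8 + p)*(-6 + p))
(b(7) + H(1))² = (2/7 + (48 + 1² - 14*1))² = (2*(⅐) + (48 + 1 - 14))² = (2/7 + 35)² = (247/7)² = 61009/49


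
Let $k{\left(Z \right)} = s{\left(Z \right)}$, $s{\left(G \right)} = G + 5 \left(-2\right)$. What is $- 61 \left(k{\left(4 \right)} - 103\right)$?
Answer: $6649$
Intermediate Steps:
$s{\left(G \right)} = -10 + G$ ($s{\left(G \right)} = G - 10 = -10 + G$)
$k{\left(Z \right)} = -10 + Z$
$- 61 \left(k{\left(4 \right)} - 103\right) = - 61 \left(\left(-10 + 4\right) - 103\right) = - 61 \left(-6 - 103\right) = \left(-61\right) \left(-109\right) = 6649$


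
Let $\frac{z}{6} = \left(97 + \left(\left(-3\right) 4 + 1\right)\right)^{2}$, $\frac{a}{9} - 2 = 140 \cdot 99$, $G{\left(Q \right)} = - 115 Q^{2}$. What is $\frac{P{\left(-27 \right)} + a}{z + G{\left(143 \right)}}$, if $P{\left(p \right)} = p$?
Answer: $- \frac{124731}{2307259} \approx -0.05406$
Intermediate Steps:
$a = 124758$ ($a = 18 + 9 \cdot 140 \cdot 99 = 18 + 9 \cdot 13860 = 18 + 124740 = 124758$)
$z = 44376$ ($z = 6 \left(97 + \left(\left(-3\right) 4 + 1\right)\right)^{2} = 6 \left(97 + \left(-12 + 1\right)\right)^{2} = 6 \left(97 - 11\right)^{2} = 6 \cdot 86^{2} = 6 \cdot 7396 = 44376$)
$\frac{P{\left(-27 \right)} + a}{z + G{\left(143 \right)}} = \frac{-27 + 124758}{44376 - 115 \cdot 143^{2}} = \frac{124731}{44376 - 2351635} = \frac{124731}{-2307259} = 124731 \left(- \frac{1}{2307259}\right) = - \frac{124731}{2307259}$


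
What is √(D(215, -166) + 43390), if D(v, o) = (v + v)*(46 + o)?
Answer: I*√8210 ≈ 90.609*I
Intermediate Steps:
D(v, o) = 2*v*(46 + o) (D(v, o) = (2*v)*(46 + o) = 2*v*(46 + o))
√(D(215, -166) + 43390) = √(2*215*(46 - 166) + 43390) = √(2*215*(-120) + 43390) = √(-51600 + 43390) = √(-8210) = I*√8210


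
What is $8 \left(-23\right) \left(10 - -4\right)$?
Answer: $-2576$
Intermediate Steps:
$8 \left(-23\right) \left(10 - -4\right) = - 184 \left(10 + 4\right) = \left(-184\right) 14 = -2576$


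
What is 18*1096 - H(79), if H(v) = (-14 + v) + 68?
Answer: 19595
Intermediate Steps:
H(v) = 54 + v
18*1096 - H(79) = 18*1096 - (54 + 79) = 19728 - 1*133 = 19728 - 133 = 19595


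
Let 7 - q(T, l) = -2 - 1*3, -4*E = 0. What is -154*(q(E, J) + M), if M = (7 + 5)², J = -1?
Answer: -24024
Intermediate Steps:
M = 144 (M = 12² = 144)
E = 0 (E = -¼*0 = 0)
q(T, l) = 12 (q(T, l) = 7 - (-2 - 1*3) = 7 - (-2 - 3) = 7 - 1*(-5) = 7 + 5 = 12)
-154*(q(E, J) + M) = -154*(12 + 144) = -154*156 = -24024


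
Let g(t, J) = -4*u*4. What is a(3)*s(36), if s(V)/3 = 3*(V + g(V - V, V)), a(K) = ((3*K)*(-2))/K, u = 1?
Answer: -1080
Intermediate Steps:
a(K) = -6 (a(K) = (-6*K)/K = -6)
g(t, J) = -16 (g(t, J) = -4*1*4 = -4*4 = -16)
s(V) = -144 + 9*V (s(V) = 3*(3*(V - 16)) = 3*(3*(-16 + V)) = 3*(-48 + 3*V) = -144 + 9*V)
a(3)*s(36) = -6*(-144 + 9*36) = -6*(-144 + 324) = -6*180 = -1080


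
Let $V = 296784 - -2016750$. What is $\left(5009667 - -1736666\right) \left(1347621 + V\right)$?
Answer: $24699370794615$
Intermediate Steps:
$V = 2313534$ ($V = 296784 + 2016750 = 2313534$)
$\left(5009667 - -1736666\right) \left(1347621 + V\right) = \left(5009667 - -1736666\right) \left(1347621 + 2313534\right) = \left(5009667 + 1736666\right) 3661155 = 6746333 \cdot 3661155 = 24699370794615$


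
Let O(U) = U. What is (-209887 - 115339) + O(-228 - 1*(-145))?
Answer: -325309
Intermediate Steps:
(-209887 - 115339) + O(-228 - 1*(-145)) = (-209887 - 115339) + (-228 - 1*(-145)) = -325226 + (-228 + 145) = -325226 - 83 = -325309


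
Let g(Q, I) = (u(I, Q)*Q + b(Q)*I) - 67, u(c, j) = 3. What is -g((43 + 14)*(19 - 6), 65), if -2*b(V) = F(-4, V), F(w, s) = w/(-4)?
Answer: -4247/2 ≈ -2123.5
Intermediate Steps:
F(w, s) = -w/4 (F(w, s) = w*(-¼) = -w/4)
b(V) = -½ (b(V) = -(-1)*(-4)/8 = -½*1 = -½)
g(Q, I) = -67 + 3*Q - I/2 (g(Q, I) = (3*Q - I/2) - 67 = -67 + 3*Q - I/2)
-g((43 + 14)*(19 - 6), 65) = -(-67 + 3*((43 + 14)*(19 - 6)) - ½*65) = -(-67 + 3*(57*13) - 65/2) = -(-67 + 3*741 - 65/2) = -(-67 + 2223 - 65/2) = -1*4247/2 = -4247/2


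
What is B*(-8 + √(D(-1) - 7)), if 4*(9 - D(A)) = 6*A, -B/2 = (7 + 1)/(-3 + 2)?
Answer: -128 + 8*√14 ≈ -98.067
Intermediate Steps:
B = 16 (B = -2*(7 + 1)/(-3 + 2) = -16/(-1) = -16*(-1) = -2*(-8) = 16)
D(A) = 9 - 3*A/2
B*(-8 + √(D(-1) - 7)) = 16*(-8 + √((9 - 3/2*(-1)) - 7)) = 16*(-8 + √((9 + 3/2) - 7)) = 16*(-8 + √(21/2 - 7)) = 16*(-8 + √(7/2)) = 16*(-8 + √14/2) = -128 + 8*√14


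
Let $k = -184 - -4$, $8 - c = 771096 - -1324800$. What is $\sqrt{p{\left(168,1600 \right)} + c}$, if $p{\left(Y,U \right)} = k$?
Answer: $2 i \sqrt{524017} \approx 1447.8 i$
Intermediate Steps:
$c = -2095888$ ($c = 8 - \left(771096 - -1324800\right) = 8 - \left(771096 + 1324800\right) = 8 - 2095896 = -2095888$)
$k = -180$ ($k = -184 + 4 = -180$)
$p{\left(Y,U \right)} = -180$
$\sqrt{p{\left(168,1600 \right)} + c} = \sqrt{-180 - 2095888} = \sqrt{-2096068} = 2 i \sqrt{524017}$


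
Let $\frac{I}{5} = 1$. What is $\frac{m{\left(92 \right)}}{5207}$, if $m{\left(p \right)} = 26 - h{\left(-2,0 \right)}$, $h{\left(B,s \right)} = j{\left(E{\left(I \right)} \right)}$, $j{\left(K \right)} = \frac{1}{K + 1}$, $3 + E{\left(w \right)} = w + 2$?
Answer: $\frac{129}{26035} \approx 0.0049549$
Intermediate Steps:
$I = 5$ ($I = 5 \cdot 1 = 5$)
$E{\left(w \right)} = -1 + w$ ($E{\left(w \right)} = -3 + \left(w + 2\right) = -3 + \left(2 + w\right) = -1 + w$)
$j{\left(K \right)} = \frac{1}{1 + K}$
$h{\left(B,s \right)} = \frac{1}{5}$ ($h{\left(B,s \right)} = \frac{1}{1 + \left(-1 + 5\right)} = \frac{1}{1 + 4} = \frac{1}{5}$)
$m{\left(p \right)} = \frac{129}{5}$ ($m{\left(p \right)} = 26 - \frac{1}{5} = \frac{129}{5}$)
$\frac{m{\left(92 \right)}}{5207} = \frac{129}{5 \cdot 5207} = \frac{129}{5} \cdot \frac{1}{5207} = \frac{129}{26035}$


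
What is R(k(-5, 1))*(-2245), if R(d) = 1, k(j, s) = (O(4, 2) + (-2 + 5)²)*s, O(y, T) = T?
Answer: -2245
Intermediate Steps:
k(j, s) = 11*s (k(j, s) = (2 + (-2 + 5)²)*s = (2 + 3²)*s = (2 + 9)*s = 11*s)
R(k(-5, 1))*(-2245) = 1*(-2245) = -2245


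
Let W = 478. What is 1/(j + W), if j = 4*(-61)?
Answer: 1/234 ≈ 0.0042735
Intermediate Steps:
j = -244
1/(j + W) = 1/(-244 + 478) = 1/234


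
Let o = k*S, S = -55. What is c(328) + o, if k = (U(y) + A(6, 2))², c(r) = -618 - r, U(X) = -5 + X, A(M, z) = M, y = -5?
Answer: -1826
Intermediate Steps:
k = 16 (k = ((-5 - 5) + 6)² = (-10 + 6)² = (-4)² = 16)
o = -880 (o = 16*(-55) = -880)
c(328) + o = (-618 - 1*328) - 880 = (-618 - 328) - 880 = -946 - 880 = -1826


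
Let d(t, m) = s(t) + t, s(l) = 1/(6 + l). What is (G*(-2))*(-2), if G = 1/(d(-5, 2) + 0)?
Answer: -1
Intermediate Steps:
d(t, m) = t + 1/(6 + t) (d(t, m) = 1/(6 + t) + t = t + 1/(6 + t))
G = -1/4 (G = 1/((1 - 5*(6 - 5))/(6 - 5) + 0) = 1/((1 - 5*1)/1 + 0) = 1/(1*(1 - 5) + 0) = 1/(1*(-4) + 0) = 1/(-4 + 0) = 1/(-4) = -1/4 ≈ -0.25000)
(G*(-2))*(-2) = -1/4*(-2)*(-2) = (1/2)*(-2) = -1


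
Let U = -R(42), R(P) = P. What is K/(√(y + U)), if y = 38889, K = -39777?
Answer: -13259*√38847/12949 ≈ -201.81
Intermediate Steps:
U = -42 (U = -1*42 = -42)
K/(√(y + U)) = -39777/√(38889 - 42) = -39777*√38847/38847 = -13259*√38847/12949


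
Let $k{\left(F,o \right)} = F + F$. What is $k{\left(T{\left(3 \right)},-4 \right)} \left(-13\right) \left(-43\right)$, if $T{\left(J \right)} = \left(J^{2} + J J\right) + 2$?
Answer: $22360$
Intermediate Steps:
$T{\left(J \right)} = 2 + 2 J^{2}$ ($T{\left(J \right)} = \left(J^{2} + J^{2}\right) + 2 = 2 J^{2} + 2 = 2 + 2 J^{2}$)
$k{\left(F,o \right)} = 2 F$
$k{\left(T{\left(3 \right)},-4 \right)} \left(-13\right) \left(-43\right) = 2 \left(2 + 2 \cdot 3^{2}\right) \left(-13\right) \left(-43\right) = 2 \left(2 + 2 \cdot 9\right) \left(-13\right) \left(-43\right) = 2 \left(2 + 18\right) \left(-13\right) \left(-43\right) = 2 \cdot 20 \left(-13\right) \left(-43\right) = 40 \left(-13\right) \left(-43\right) = \left(-520\right) \left(-43\right) = 22360$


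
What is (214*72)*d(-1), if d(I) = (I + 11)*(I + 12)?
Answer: 1694880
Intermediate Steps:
d(I) = (11 + I)*(12 + I)
(214*72)*d(-1) = (214*72)*(132 + (-1)**2 + 23*(-1)) = 15408*(132 + 1 - 23) = 15408*110 = 1694880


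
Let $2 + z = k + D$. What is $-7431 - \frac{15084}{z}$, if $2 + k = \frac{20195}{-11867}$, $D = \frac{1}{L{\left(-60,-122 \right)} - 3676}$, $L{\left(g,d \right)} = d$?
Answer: $- \frac{1229887894827}{256995941} \approx -4785.6$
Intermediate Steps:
$D = - \frac{1}{3798}$ ($D = \frac{1}{-122 - 3676} = \frac{1}{-3798} = - \frac{1}{3798} \approx -0.0002633$)
$k = - \frac{43929}{11867}$ ($k = -2 + \frac{20195}{-11867} = -2 + 20195 \left(- \frac{1}{11867}\right) = -2 - \frac{20195}{11867} = - \frac{43929}{11867} \approx -3.7018$)
$z = - \frac{256995941}{45070866}$ ($z = -2 - \frac{166854209}{45070866} = - \frac{256995941}{45070866} \approx -5.702$)
$-7431 - \frac{15084}{z} = -7431 - \frac{15084}{- \frac{256995941}{45070866}} = -7431 - - \frac{679848942744}{256995941} = -7431 + \frac{679848942744}{256995941} = - \frac{1229887894827}{256995941}$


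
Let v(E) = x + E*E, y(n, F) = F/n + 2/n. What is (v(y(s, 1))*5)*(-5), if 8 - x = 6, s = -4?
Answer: -1025/16 ≈ -64.063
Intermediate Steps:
x = 2 (x = 8 - 1*6 = 8 - 6 = 2)
y(n, F) = 2/n + F/n
v(E) = 2 + E² (v(E) = 2 + E*E = 2 + E²)
(v(y(s, 1))*5)*(-5) = ((2 + ((2 + 1)/(-4))²)*5)*(-5) = ((2 + (-¼*3)²)*5)*(-5) = ((2 + (-¾)²)*5)*(-5) = ((2 + 9/16)*5)*(-5) = ((41/16)*5)*(-5) = (205/16)*(-5) = -1025/16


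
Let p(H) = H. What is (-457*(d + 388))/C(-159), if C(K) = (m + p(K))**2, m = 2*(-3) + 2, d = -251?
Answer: -62609/26569 ≈ -2.3565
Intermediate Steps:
m = -4 (m = -6 + 2 = -4)
C(K) = (-4 + K)**2
(-457*(d + 388))/C(-159) = (-457*(-251 + 388))/((-4 - 159)**2) = (-457*137)/((-163)**2) = -62609/26569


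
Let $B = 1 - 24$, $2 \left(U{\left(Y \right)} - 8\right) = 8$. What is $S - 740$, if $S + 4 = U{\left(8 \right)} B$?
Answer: $-1020$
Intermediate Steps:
$U{\left(Y \right)} = 12$ ($U{\left(Y \right)} = 8 + \frac{1}{2} \cdot 8 = 8 + 4 = 12$)
$B = -23$ ($B = 1 - 24 = -23$)
$S = -280$ ($S = -4 + 12 \left(-23\right) = -4 - 276 = -280$)
$S - 740 = -280 - 740 = -1020$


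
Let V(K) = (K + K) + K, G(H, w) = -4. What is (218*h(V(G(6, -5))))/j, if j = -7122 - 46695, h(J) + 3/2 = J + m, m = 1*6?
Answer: 545/17939 ≈ 0.030381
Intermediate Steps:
m = 6
V(K) = 3*K (V(K) = 2*K + K = 3*K)
h(J) = 9/2 + J (h(J) = -3/2 + (J + 6) = -3/2 + (6 + J) = 9/2 + J)
j = -53817
(218*h(V(G(6, -5))))/j = (218*(9/2 + 3*(-4)))/(-53817) = (218*(9/2 - 12))*(-1/53817) = (218*(-15/2))*(-1/53817) = -1635*(-1/53817) = 545/17939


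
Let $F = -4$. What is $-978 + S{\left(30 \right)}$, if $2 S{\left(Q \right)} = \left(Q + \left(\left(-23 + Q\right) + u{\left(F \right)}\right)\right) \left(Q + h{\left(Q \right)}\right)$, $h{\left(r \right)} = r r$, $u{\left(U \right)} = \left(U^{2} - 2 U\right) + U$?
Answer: $25527$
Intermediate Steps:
$u{\left(U \right)} = U^{2} - U$
$h{\left(r \right)} = r^{2}$
$S{\left(Q \right)} = \frac{\left(-3 + 2 Q\right) \left(Q + Q^{2}\right)}{2}$ ($S{\left(Q \right)} = \frac{\left(Q - \left(23 - Q + 4 \left(-1 - 4\right)\right)\right) \left(Q + Q^{2}\right)}{2} = \frac{\left(Q + \left(\left(-23 + Q\right) - -20\right)\right) \left(Q + Q^{2}\right)}{2} = \frac{\left(Q + \left(\left(-23 + Q\right) + 20\right)\right) \left(Q + Q^{2}\right)}{2} = \frac{\left(Q + \left(-3 + Q\right)\right) \left(Q + Q^{2}\right)}{2} = \frac{\left(-3 + 2 Q\right) \left(Q + Q^{2}\right)}{2}$)
$-978 + S{\left(30 \right)} = -978 + \frac{1}{2} \cdot 30 \left(-3 - 30 + 2 \cdot 30^{2}\right) = -978 + \frac{1}{2} \cdot 30 \left(-3 - 30 + 2 \cdot 900\right) = -978 + \frac{1}{2} \cdot 30 \left(-3 - 30 + 1800\right) = -978 + \frac{1}{2} \cdot 30 \cdot 1767 = -978 + 26505 = 25527$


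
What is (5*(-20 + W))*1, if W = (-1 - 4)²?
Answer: 25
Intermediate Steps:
W = 25 (W = (-5)² = 25)
(5*(-20 + W))*1 = (5*(-20 + 25))*1 = (5*5)*1 = 25*1 = 25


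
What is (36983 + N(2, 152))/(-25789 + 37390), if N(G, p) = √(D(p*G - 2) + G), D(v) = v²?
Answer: 36983/11601 + √1126/1289 ≈ 3.2139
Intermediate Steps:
N(G, p) = √(G + (-2 + G*p)²) (N(G, p) = √((p*G - 2)² + G) = √((G*p - 2)² + G) = √((-2 + G*p)² + G) = √(G + (-2 + G*p)²))
(36983 + N(2, 152))/(-25789 + 37390) = (36983 + √(2 + (-2 + 2*152)²))/(-25789 + 37390) = (36983 + √(2 + (-2 + 304)²))/11601 = (36983 + √(2 + 302²))*(1/11601) = (36983 + √(2 + 91204))*(1/11601) = (36983 + √91206)*(1/11601) = (36983 + 9*√1126)*(1/11601) = 36983/11601 + √1126/1289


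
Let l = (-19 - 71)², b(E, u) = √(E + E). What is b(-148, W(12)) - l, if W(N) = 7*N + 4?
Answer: -8100 + 2*I*√74 ≈ -8100.0 + 17.205*I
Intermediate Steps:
W(N) = 4 + 7*N
b(E, u) = √2*√E (b(E, u) = √(2*E) = √2*√E)
l = 8100 (l = (-90)² = 8100)
b(-148, W(12)) - l = √2*√(-148) - 1*8100 = √2*(2*I*√37) - 8100 = 2*I*√74 - 8100 = -8100 + 2*I*√74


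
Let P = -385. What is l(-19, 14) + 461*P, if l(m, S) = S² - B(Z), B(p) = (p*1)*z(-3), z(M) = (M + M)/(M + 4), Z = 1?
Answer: -177283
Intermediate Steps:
z(M) = 2*M/(4 + M) (z(M) = (2*M)/(4 + M) = 2*M/(4 + M))
B(p) = -6*p (B(p) = (p*1)*(2*(-3)/(4 - 3)) = p*(2*(-3)/1) = p*(2*(-3)*1) = p*(-6) = -6*p)
l(m, S) = 6 + S² (l(m, S) = S² - (-6) = S² - 1*(-6) = S² + 6 = 6 + S²)
l(-19, 14) + 461*P = (6 + 14²) + 461*(-385) = (6 + 196) - 177485 = 202 - 177485 = -177283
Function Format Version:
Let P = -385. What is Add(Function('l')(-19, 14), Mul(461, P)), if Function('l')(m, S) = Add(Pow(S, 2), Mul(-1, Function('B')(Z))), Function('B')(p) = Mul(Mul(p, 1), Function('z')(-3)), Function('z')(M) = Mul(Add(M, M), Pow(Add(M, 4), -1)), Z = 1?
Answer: -177283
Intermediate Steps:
Function('z')(M) = Mul(2, M, Pow(Add(4, M), -1)) (Function('z')(M) = Mul(Mul(2, M), Pow(Add(4, M), -1)) = Mul(2, M, Pow(Add(4, M), -1)))
Function('B')(p) = Mul(-6, p) (Function('B')(p) = Mul(Mul(p, 1), Mul(2, -3, Pow(Add(4, -3), -1))) = Mul(p, Mul(2, -3, Pow(1, -1))) = Mul(p, Mul(2, -3, 1)) = Mul(p, -6) = Mul(-6, p))
Function('l')(m, S) = Add(6, Pow(S, 2)) (Function('l')(m, S) = Add(Pow(S, 2), Mul(-1, Mul(-6, 1))) = Add(Pow(S, 2), Mul(-1, -6)) = Add(Pow(S, 2), 6) = Add(6, Pow(S, 2)))
Add(Function('l')(-19, 14), Mul(461, P)) = Add(Add(6, Pow(14, 2)), Mul(461, -385)) = Add(Add(6, 196), -177485) = Add(202, -177485) = -177283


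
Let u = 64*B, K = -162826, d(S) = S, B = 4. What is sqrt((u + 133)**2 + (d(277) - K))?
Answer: 6*sqrt(8734) ≈ 560.74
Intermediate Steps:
u = 256 (u = 64*4 = 256)
sqrt((u + 133)**2 + (d(277) - K)) = sqrt((256 + 133)**2 + (277 - 1*(-162826))) = sqrt(389**2 + (277 + 162826)) = sqrt(151321 + 163103) = sqrt(314424) = 6*sqrt(8734)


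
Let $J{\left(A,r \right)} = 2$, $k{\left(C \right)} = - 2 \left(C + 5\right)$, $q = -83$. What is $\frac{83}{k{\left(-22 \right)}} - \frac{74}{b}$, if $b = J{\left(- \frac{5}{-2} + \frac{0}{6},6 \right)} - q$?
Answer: $\frac{267}{170} \approx 1.5706$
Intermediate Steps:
$k{\left(C \right)} = -10 - 2 C$ ($k{\left(C \right)} = - 2 \left(5 + C\right) = -10 - 2 C$)
$b = 85$ ($b = 2 - -83 = 2 + 83 = 85$)
$\frac{83}{k{\left(-22 \right)}} - \frac{74}{b} = \frac{83}{-10 - -44} - \frac{74}{85} = \frac{83}{-10 + 44} - \frac{74}{85} = \frac{83}{34} - \frac{74}{85} = \frac{267}{170}$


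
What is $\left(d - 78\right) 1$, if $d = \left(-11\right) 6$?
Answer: $-144$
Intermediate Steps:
$d = -66$
$\left(d - 78\right) 1 = \left(-66 - 78\right) 1 = \left(-144\right) 1 = -144$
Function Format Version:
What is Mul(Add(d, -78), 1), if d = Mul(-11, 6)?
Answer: -144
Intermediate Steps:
d = -66
Mul(Add(d, -78), 1) = Mul(Add(-66, -78), 1) = Mul(-144, 1) = -144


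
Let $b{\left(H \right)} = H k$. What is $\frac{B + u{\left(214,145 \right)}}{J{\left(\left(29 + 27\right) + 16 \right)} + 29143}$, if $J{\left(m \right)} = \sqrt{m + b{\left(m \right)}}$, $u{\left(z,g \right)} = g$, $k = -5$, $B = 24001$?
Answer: $\frac{703686878}{849314737} - \frac{289752 i \sqrt{2}}{849314737} \approx 0.82854 - 0.00048247 i$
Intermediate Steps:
$b{\left(H \right)} = - 5 H$ ($b{\left(H \right)} = H \left(-5\right) = - 5 H$)
$J{\left(m \right)} = 2 \sqrt{- m}$ ($J{\left(m \right)} = \sqrt{m - 5 m} = \sqrt{- 4 m} = 2 \sqrt{- m}$)
$\frac{B + u{\left(214,145 \right)}}{J{\left(\left(29 + 27\right) + 16 \right)} + 29143} = \frac{24001 + 145}{2 \sqrt{- (\left(29 + 27\right) + 16)} + 29143} = \frac{24146}{2 \sqrt{- (56 + 16)} + 29143} = \frac{24146}{2 \sqrt{\left(-1\right) 72} + 29143} = \frac{24146}{2 \sqrt{-72} + 29143} = \frac{24146}{2 \cdot 6 i \sqrt{2} + 29143} = \frac{24146}{12 i \sqrt{2} + 29143} = \frac{24146}{29143 + 12 i \sqrt{2}}$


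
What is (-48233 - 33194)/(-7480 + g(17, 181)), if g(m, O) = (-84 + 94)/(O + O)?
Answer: 14738287/1353875 ≈ 10.886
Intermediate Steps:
g(m, O) = 5/O (g(m, O) = 10/((2*O)) = 10*(1/(2*O)) = 5/O)
(-48233 - 33194)/(-7480 + g(17, 181)) = (-48233 - 33194)/(-7480 + 5/181) = -81427/(-7480 + 5*(1/181)) = -81427/(-7480 + 5/181) = -81427/(-1353875/181) = -81427*(-181/1353875) = 14738287/1353875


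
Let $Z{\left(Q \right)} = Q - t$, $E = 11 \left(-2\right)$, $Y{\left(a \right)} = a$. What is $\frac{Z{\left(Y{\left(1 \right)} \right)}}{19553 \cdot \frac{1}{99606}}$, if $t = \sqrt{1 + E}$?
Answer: $\frac{99606}{19553} - \frac{99606 i \sqrt{21}}{19553} \approx 5.0942 - 23.344 i$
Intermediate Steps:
$E = -22$
$t = i \sqrt{21}$ ($t = \sqrt{1 - 22} = \sqrt{-21} = i \sqrt{21} \approx 4.5826 i$)
$Z{\left(Q \right)} = Q - i \sqrt{21}$
$\frac{Z{\left(Y{\left(1 \right)} \right)}}{19553 \cdot \frac{1}{99606}} = \frac{1 - i \sqrt{21}}{19553 \cdot \frac{1}{99606}} = \frac{1 - i \sqrt{21}}{\frac{19553}{99606}} = \left(1 - i \sqrt{21}\right) \frac{99606}{19553} = \frac{99606}{19553} - \frac{99606 i \sqrt{21}}{19553}$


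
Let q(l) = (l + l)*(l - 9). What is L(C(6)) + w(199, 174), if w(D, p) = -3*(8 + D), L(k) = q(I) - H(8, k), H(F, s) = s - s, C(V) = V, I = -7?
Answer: -397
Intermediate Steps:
H(F, s) = 0
q(l) = 2*l*(-9 + l) (q(l) = (2*l)*(-9 + l) = 2*l*(-9 + l))
L(k) = 224 (L(k) = 2*(-7)*(-9 - 7) - 1*0 = 2*(-7)*(-16) + 0 = 224 + 0 = 224)
w(D, p) = -24 - 3*D
L(C(6)) + w(199, 174) = 224 + (-24 - 3*199) = 224 + (-24 - 597) = 224 - 621 = -397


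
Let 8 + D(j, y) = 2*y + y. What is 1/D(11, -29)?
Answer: -1/95 ≈ -0.010526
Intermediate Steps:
D(j, y) = -8 + 3*y (D(j, y) = -8 + (2*y + y) = -8 + 3*y)
1/D(11, -29) = 1/(-8 + 3*(-29)) = 1/(-8 - 87) = 1/(-95) = -1/95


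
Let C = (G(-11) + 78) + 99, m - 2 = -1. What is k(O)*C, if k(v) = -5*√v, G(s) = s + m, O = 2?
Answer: -835*√2 ≈ -1180.9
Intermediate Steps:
m = 1 (m = 2 - 1 = 1)
G(s) = 1 + s (G(s) = s + 1 = 1 + s)
C = 167 (C = ((1 - 11) + 78) + 99 = (-10 + 78) + 99 = 68 + 99 = 167)
k(O)*C = -5*√2*167 = -835*√2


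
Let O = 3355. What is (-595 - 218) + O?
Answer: 2542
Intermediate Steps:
(-595 - 218) + O = (-595 - 218) + 3355 = -813 + 3355 = 2542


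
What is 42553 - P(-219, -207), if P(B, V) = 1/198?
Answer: 8425493/198 ≈ 42553.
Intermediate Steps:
P(B, V) = 1/198
42553 - P(-219, -207) = 42553 - 1*1/198 = 42553 - 1/198 = 8425493/198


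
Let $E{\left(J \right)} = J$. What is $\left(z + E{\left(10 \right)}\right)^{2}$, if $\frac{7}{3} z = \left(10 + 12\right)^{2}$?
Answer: $\frac{2316484}{49} \approx 47275.0$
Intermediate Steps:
$z = \frac{1452}{7}$ ($z = \frac{3 \left(10 + 12\right)^{2}}{7} = \frac{3 \cdot 22^{2}}{7} = \frac{3}{7} \cdot 484 = \frac{1452}{7} \approx 207.43$)
$\left(z + E{\left(10 \right)}\right)^{2} = \left(\frac{1452}{7} + 10\right)^{2} = \left(\frac{1522}{7}\right)^{2} = \frac{2316484}{49}$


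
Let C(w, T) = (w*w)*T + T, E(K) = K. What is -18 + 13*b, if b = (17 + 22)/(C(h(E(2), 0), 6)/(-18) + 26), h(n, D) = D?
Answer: 135/77 ≈ 1.7532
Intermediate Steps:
C(w, T) = T + T*w**2 (C(w, T) = w**2*T + T = T*w**2 + T = T + T*w**2)
b = 117/77 (b = (17 + 22)/((6*(1 + 0**2))/(-18) + 26) = 39/((6*(1 + 0))*(-1/18) + 26) = 39/((6*1)*(-1/18) + 26) = 39/(6*(-1/18) + 26) = 39/(-1/3 + 26) = 39/(77/3) = 39*(3/77) = 117/77 ≈ 1.5195)
-18 + 13*b = -18 + 13*(117/77) = -18 + 1521/77 = 135/77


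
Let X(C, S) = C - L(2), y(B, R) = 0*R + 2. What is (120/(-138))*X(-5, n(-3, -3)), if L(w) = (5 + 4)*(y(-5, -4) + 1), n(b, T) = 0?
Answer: 640/23 ≈ 27.826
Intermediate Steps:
y(B, R) = 2 (y(B, R) = 0 + 2 = 2)
L(w) = 27 (L(w) = (5 + 4)*(2 + 1) = 9*3 = 27)
X(C, S) = -27 + C (X(C, S) = C - 1*27 = C - 27 = -27 + C)
(120/(-138))*X(-5, n(-3, -3)) = (120/(-138))*(-27 - 5) = (120*(-1/138))*(-32) = -20/23*(-32) = 640/23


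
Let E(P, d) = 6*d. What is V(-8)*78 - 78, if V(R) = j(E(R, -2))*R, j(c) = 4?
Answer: -2574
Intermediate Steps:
V(R) = 4*R
V(-8)*78 - 78 = (4*(-8))*78 - 78 = -32*78 - 78 = -2496 - 78 = -2574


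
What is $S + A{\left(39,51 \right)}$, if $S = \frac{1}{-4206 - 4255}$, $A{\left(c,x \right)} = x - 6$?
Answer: $\frac{380744}{8461} \approx 45.0$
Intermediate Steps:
$A{\left(c,x \right)} = -6 + x$ ($A{\left(c,x \right)} = x - 6 = -6 + x$)
$S = - \frac{1}{8461}$ ($S = \frac{1}{-8461} = - \frac{1}{8461} \approx -0.00011819$)
$S + A{\left(39,51 \right)} = - \frac{1}{8461} + \left(-6 + 51\right) = - \frac{1}{8461} + 45 = \frac{380744}{8461}$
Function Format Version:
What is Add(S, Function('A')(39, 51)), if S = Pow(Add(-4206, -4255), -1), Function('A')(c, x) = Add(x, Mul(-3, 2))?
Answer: Rational(380744, 8461) ≈ 45.000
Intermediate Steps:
Function('A')(c, x) = Add(-6, x) (Function('A')(c, x) = Add(x, -6) = Add(-6, x))
S = Rational(-1, 8461) (S = Pow(-8461, -1) = Rational(-1, 8461) ≈ -0.00011819)
Add(S, Function('A')(39, 51)) = Add(Rational(-1, 8461), Add(-6, 51)) = Add(Rational(-1, 8461), 45) = Rational(380744, 8461)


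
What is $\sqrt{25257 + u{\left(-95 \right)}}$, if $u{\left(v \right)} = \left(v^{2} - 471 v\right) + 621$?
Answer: $4 \sqrt{4978} \approx 282.22$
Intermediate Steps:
$u{\left(v \right)} = 621 + v^{2} - 471 v$
$\sqrt{25257 + u{\left(-95 \right)}} = \sqrt{25257 + \left(621 + \left(-95\right)^{2} - -44745\right)} = \sqrt{25257 + \left(621 + 9025 + 44745\right)} = \sqrt{25257 + 54391} = \sqrt{79648} = 4 \sqrt{4978}$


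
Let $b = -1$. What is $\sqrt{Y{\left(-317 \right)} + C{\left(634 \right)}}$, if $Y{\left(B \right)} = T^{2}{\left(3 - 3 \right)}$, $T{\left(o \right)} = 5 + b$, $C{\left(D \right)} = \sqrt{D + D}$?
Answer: $\sqrt{16 + 2 \sqrt{317}} \approx 7.1839$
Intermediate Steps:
$C{\left(D \right)} = \sqrt{2} \sqrt{D}$ ($C{\left(D \right)} = \sqrt{2 D} = \sqrt{2} \sqrt{D}$)
$T{\left(o \right)} = 4$ ($T{\left(o \right)} = 5 - 1 = 4$)
$Y{\left(B \right)} = 16$ ($Y{\left(B \right)} = 4^{2} = 16$)
$\sqrt{Y{\left(-317 \right)} + C{\left(634 \right)}} = \sqrt{16 + \sqrt{2} \sqrt{634}} = \sqrt{16 + 2 \sqrt{317}}$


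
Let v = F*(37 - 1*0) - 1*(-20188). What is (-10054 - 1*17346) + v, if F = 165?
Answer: -1107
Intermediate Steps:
v = 26293 (v = 165*(37 - 1*0) - 1*(-20188) = 165*(37 + 0) + 20188 = 165*37 + 20188 = 6105 + 20188 = 26293)
(-10054 - 1*17346) + v = (-10054 - 1*17346) + 26293 = (-10054 - 17346) + 26293 = -27400 + 26293 = -1107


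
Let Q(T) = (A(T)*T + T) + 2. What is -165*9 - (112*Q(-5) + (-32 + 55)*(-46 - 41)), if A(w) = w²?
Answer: 14852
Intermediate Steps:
Q(T) = 2 + T + T³ (Q(T) = (T²*T + T) + 2 = (T³ + T) + 2 = (T + T³) + 2 = 2 + T + T³)
-165*9 - (112*Q(-5) + (-32 + 55)*(-46 - 41)) = -165*9 - (112*(2 - 5 + (-5)³) + (-32 + 55)*(-46 - 41)) = -1485 - (112*(2 - 5 - 125) + 23*(-87)) = -1485 - (112*(-128) - 2001) = -1485 - (-14336 - 2001) = -1485 - 1*(-16337) = -1485 + 16337 = 14852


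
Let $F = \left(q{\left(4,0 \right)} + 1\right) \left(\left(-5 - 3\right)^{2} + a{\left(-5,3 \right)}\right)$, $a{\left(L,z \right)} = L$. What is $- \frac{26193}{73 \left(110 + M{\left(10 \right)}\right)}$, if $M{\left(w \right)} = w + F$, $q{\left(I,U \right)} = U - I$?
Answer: $\frac{8731}{1387} \approx 6.2949$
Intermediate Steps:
$F = -177$ ($F = \left(\left(0 - 4\right) + 1\right) \left(\left(-5 - 3\right)^{2} - 5\right) = \left(\left(0 - 4\right) + 1\right) \left(\left(-8\right)^{2} - 5\right) = \left(-4 + 1\right) \left(64 - 5\right) = \left(-3\right) 59 = -177$)
$M{\left(w \right)} = -177 + w$ ($M{\left(w \right)} = w - 177 = -177 + w$)
$- \frac{26193}{73 \left(110 + M{\left(10 \right)}\right)} = - \frac{26193}{73 \left(110 + \left(-177 + 10\right)\right)} = - \frac{26193}{73 \left(110 - 167\right)} = - \frac{26193}{73 \left(-57\right)} = - \frac{26193}{-4161} = \left(-26193\right) \left(- \frac{1}{4161}\right) = \frac{8731}{1387}$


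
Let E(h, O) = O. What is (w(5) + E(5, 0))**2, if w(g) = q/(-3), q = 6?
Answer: 4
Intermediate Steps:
w(g) = -2 (w(g) = 6/(-3) = 6*(-1/3) = -2)
(w(5) + E(5, 0))**2 = (-2 + 0)**2 = (-2)**2 = 4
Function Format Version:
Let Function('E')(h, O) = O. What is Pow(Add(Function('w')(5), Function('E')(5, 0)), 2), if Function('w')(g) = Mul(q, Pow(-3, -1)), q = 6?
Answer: 4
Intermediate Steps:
Function('w')(g) = -2 (Function('w')(g) = Mul(6, Pow(-3, -1)) = Mul(6, Rational(-1, 3)) = -2)
Pow(Add(Function('w')(5), Function('E')(5, 0)), 2) = Pow(Add(-2, 0), 2) = Pow(-2, 2) = 4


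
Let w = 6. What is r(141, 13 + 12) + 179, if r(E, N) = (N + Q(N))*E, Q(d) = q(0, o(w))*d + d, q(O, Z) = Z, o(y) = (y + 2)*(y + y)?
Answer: 345629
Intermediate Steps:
o(y) = 2*y*(2 + y) (o(y) = (2 + y)*(2*y) = 2*y*(2 + y))
Q(d) = 97*d (Q(d) = (2*6*(2 + 6))*d + d = (2*6*8)*d + d = 96*d + d = 97*d)
r(E, N) = 98*E*N (r(E, N) = (N + 97*N)*E = (98*N)*E = 98*E*N)
r(141, 13 + 12) + 179 = 98*141*(13 + 12) + 179 = 98*141*25 + 179 = 345450 + 179 = 345629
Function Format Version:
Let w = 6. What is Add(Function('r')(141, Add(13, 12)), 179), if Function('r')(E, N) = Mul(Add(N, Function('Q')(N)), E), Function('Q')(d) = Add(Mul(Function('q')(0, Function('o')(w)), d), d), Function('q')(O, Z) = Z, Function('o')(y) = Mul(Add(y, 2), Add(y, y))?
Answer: 345629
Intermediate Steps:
Function('o')(y) = Mul(2, y, Add(2, y)) (Function('o')(y) = Mul(Add(2, y), Mul(2, y)) = Mul(2, y, Add(2, y)))
Function('Q')(d) = Mul(97, d) (Function('Q')(d) = Add(Mul(Mul(2, 6, Add(2, 6)), d), d) = Add(Mul(Mul(2, 6, 8), d), d) = Add(Mul(96, d), d) = Mul(97, d))
Function('r')(E, N) = Mul(98, E, N) (Function('r')(E, N) = Mul(Add(N, Mul(97, N)), E) = Mul(Mul(98, N), E) = Mul(98, E, N))
Add(Function('r')(141, Add(13, 12)), 179) = Add(Mul(98, 141, Add(13, 12)), 179) = Add(Mul(98, 141, 25), 179) = Add(345450, 179) = 345629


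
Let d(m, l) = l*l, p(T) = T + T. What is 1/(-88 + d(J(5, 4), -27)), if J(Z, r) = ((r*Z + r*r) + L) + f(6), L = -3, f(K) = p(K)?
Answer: 1/641 ≈ 0.0015601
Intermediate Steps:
p(T) = 2*T
f(K) = 2*K
J(Z, r) = 9 + r**2 + Z*r (J(Z, r) = ((r*Z + r*r) - 3) + 2*6 = ((Z*r + r**2) - 3) + 12 = ((r**2 + Z*r) - 3) + 12 = (-3 + r**2 + Z*r) + 12 = 9 + r**2 + Z*r)
d(m, l) = l**2
1/(-88 + d(J(5, 4), -27)) = 1/(-88 + (-27)**2) = 1/(-88 + 729) = 1/641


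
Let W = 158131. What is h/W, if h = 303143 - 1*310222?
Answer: -7079/158131 ≈ -0.044767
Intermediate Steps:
h = -7079 (h = 303143 - 310222 = -7079)
h/W = -7079/158131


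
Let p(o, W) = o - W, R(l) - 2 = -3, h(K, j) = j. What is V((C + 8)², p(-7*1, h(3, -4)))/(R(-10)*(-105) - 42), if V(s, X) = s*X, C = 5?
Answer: -169/21 ≈ -8.0476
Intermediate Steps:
R(l) = -1 (R(l) = 2 - 3 = -1)
V(s, X) = X*s
V((C + 8)², p(-7*1, h(3, -4)))/(R(-10)*(-105) - 42) = ((-7*1 - 1*(-4))*(5 + 8)²)/(-1*(-105) - 42) = ((-7 + 4)*13²)/(105 - 42) = -3*169/63 = -507*1/63 = -169/21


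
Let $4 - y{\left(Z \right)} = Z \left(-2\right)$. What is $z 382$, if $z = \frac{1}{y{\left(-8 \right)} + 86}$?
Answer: $\frac{191}{37} \approx 5.1622$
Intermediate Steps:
$y{\left(Z \right)} = 4 + 2 Z$ ($y{\left(Z \right)} = 4 - Z \left(-2\right) = 4 - - 2 Z = 4 + 2 Z$)
$z = \frac{1}{74}$ ($z = \frac{1}{\left(4 + 2 \left(-8\right)\right) + 86} = \frac{1}{\left(4 - 16\right) + 86} = \frac{1}{-12 + 86} = \frac{1}{74} \approx 0.013514$)
$z 382 = \frac{1}{74} \cdot 382 = \frac{191}{37}$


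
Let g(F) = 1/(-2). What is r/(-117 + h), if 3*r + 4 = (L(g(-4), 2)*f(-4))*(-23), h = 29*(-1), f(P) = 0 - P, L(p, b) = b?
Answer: 94/219 ≈ 0.42922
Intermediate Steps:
g(F) = -1/2 (g(F) = 1*(-1/2) = -1/2)
f(P) = -P
h = -29
r = -188/3 (r = -4/3 + ((2*(-1*(-4)))*(-23))/3 = -4/3 + ((2*4)*(-23))/3 = -4/3 + (8*(-23))/3 = -4/3 + (1/3)*(-184) = -4/3 - 184/3 = -188/3 ≈ -62.667)
r/(-117 + h) = -188/(3*(-117 - 29)) = -188/3/(-146) = -188/3*(-1/146) = 94/219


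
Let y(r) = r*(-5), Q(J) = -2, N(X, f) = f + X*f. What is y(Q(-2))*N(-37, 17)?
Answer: -6120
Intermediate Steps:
y(r) = -5*r
y(Q(-2))*N(-37, 17) = (-5*(-2))*(17*(1 - 37)) = 10*(17*(-36)) = 10*(-612) = -6120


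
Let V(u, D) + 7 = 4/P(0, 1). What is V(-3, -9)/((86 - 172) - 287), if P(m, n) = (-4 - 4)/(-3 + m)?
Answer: 11/746 ≈ 0.014745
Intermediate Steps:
P(m, n) = -8/(-3 + m)
V(u, D) = -11/2 (V(u, D) = -7 + 4/((-8/(-3 + 0))) = -7 + 4/((-8/(-3))) = -7 + 4/((-8*(-⅓))) = -7 + 4/(8/3) = -7 + 4*(3/8) = -7 + 3/2 = -11/2)
V(-3, -9)/((86 - 172) - 287) = -11/2/((86 - 172) - 287) = -11/2/(-86 - 287) = -11/2/(-373) = -1/373*(-11/2) = 11/746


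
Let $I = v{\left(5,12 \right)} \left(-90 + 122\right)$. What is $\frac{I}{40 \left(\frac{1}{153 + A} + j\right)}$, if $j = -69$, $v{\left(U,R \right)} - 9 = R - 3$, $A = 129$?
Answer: $- \frac{20304}{97285} \approx -0.20871$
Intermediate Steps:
$v{\left(U,R \right)} = 6 + R$ ($v{\left(U,R \right)} = 9 + \left(R - 3\right) = 9 + \left(-3 + R\right) = 6 + R$)
$I = 576$ ($I = \left(6 + 12\right) \left(-90 + 122\right) = 18 \cdot 32 = 576$)
$\frac{I}{40 \left(\frac{1}{153 + A} + j\right)} = \frac{576}{40 \left(\frac{1}{153 + 129} - 69\right)} = \frac{576}{40 \left(\frac{1}{282} - 69\right)} = \frac{576}{40 \left(- \frac{19457}{282}\right)} = \frac{576}{- \frac{389140}{141}} = 576 \left(- \frac{141}{389140}\right) = - \frac{20304}{97285}$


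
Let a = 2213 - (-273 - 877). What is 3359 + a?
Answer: 6722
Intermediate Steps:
a = 3363 (a = 2213 - 1*(-1150) = 2213 + 1150 = 3363)
3359 + a = 3359 + 3363 = 6722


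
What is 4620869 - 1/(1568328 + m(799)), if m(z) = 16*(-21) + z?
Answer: 7249177699378/1568791 ≈ 4.6209e+6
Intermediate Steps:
m(z) = -336 + z
4620869 - 1/(1568328 + m(799)) = 4620869 - 1/(1568328 + (-336 + 799)) = 4620869 - 1/(1568328 + 463) = 4620869 - 1/1568791 = 7249177699378/1568791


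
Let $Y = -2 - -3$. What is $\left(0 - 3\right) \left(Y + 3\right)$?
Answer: $-12$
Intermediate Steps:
$Y = 1$ ($Y = -2 + 3 = 1$)
$\left(0 - 3\right) \left(Y + 3\right) = \left(0 - 3\right) \left(1 + 3\right) = \left(0 - 3\right) 4 = \left(-3\right) 4 = -12$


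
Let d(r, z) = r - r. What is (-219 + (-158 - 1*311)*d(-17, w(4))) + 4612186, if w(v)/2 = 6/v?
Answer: 4611967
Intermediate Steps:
w(v) = 12/v (w(v) = 2*(6/v) = 12/v)
d(r, z) = 0
(-219 + (-158 - 1*311)*d(-17, w(4))) + 4612186 = (-219 + (-158 - 1*311)*0) + 4612186 = (-219 + (-158 - 311)*0) + 4612186 = (-219 - 469*0) + 4612186 = (-219 + 0) + 4612186 = -219 + 4612186 = 4611967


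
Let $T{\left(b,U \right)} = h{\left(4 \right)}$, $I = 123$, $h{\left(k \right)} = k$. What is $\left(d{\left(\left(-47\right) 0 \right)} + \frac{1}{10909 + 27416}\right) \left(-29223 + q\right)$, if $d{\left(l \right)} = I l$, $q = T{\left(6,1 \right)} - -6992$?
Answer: $- \frac{7409}{12775} \approx -0.57996$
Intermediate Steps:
$T{\left(b,U \right)} = 4$
$q = 6996$ ($q = 4 - -6992 = 4 + 6992 = 6996$)
$d{\left(l \right)} = 123 l$
$\left(d{\left(\left(-47\right) 0 \right)} + \frac{1}{10909 + 27416}\right) \left(-29223 + q\right) = \left(123 \left(\left(-47\right) 0\right) + \frac{1}{10909 + 27416}\right) \left(-29223 + 6996\right) = \left(123 \cdot 0 + \frac{1}{38325}\right) \left(-22227\right) = \left(0 + \frac{1}{38325}\right) \left(-22227\right) = \frac{1}{38325} \left(-22227\right) = - \frac{7409}{12775}$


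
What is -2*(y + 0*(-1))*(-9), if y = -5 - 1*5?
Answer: -180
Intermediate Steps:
y = -10 (y = -5 - 5 = -10)
-2*(y + 0*(-1))*(-9) = -2*(-10 + 0*(-1))*(-9) = -2*(-10 + 0)*(-9) = -2*(-10)*(-9) = 20*(-9) = -180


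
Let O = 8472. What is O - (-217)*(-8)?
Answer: 6736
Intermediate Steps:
O - (-217)*(-8) = 8472 - (-217)*(-8) = 8472 - 1*1736 = 8472 - 1736 = 6736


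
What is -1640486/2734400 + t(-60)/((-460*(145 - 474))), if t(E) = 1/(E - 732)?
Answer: -76808888483/128026829700 ≈ -0.59994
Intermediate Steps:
t(E) = 1/(-732 + E)
-1640486/2734400 + t(-60)/((-460*(145 - 474))) = -1640486/2734400 + 1/((-732 - 60)*((-460*(145 - 474)))) = -1640486*1/2734400 + 1/((-792)*((-460*(-329)))) = -820243/1367200 - 1/792/151340 = -820243/1367200 - 1/792*1/151340 = -820243/1367200 - 1/119861280 = -76808888483/128026829700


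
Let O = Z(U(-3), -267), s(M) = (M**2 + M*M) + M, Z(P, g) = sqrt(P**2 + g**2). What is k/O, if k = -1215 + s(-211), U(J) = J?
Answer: 43808*sqrt(7922)/11883 ≈ 328.13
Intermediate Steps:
s(M) = M + 2*M**2 (s(M) = (M**2 + M**2) + M = 2*M**2 + M = M + 2*M**2)
O = 3*sqrt(7922) (O = sqrt((-3)**2 + (-267)**2) = sqrt(9 + 71289) = sqrt(71298) = 3*sqrt(7922) ≈ 267.02)
k = 87616 (k = -1215 - 211*(1 + 2*(-211)) = -1215 - 211*(1 - 422) = -1215 - 211*(-421) = -1215 + 88831 = 87616)
k/O = 87616/((3*sqrt(7922))) = 87616*(sqrt(7922)/23766) = 43808*sqrt(7922)/11883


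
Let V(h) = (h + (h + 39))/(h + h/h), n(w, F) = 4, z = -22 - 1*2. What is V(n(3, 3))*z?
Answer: -1128/5 ≈ -225.60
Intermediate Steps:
z = -24 (z = -22 - 2 = -24)
V(h) = (39 + 2*h)/(1 + h) (V(h) = (h + (39 + h))/(h + 1) = (39 + 2*h)/(1 + h))
V(n(3, 3))*z = ((39 + 2*4)/(1 + 4))*(-24) = ((39 + 8)/5)*(-24) = ((1/5)*47)*(-24) = (47/5)*(-24) = -1128/5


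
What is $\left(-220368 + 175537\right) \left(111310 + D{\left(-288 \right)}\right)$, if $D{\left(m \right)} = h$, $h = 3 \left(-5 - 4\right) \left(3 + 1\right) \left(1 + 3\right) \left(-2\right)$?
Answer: $-5028872594$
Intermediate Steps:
$h = 864$ ($h = 3 \left(- 9 \cdot 4 \cdot 4\right) \left(-2\right) = 3 \left(\left(-9\right) 16\right) \left(-2\right) = 3 \left(-144\right) \left(-2\right) = \left(-432\right) \left(-2\right) = 864$)
$D{\left(m \right)} = 864$
$\left(-220368 + 175537\right) \left(111310 + D{\left(-288 \right)}\right) = \left(-220368 + 175537\right) \left(111310 + 864\right) = \left(-44831\right) 112174 = -5028872594$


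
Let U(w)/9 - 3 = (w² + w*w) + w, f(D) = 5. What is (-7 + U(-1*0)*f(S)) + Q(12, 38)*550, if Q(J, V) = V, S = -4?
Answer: 21028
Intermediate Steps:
U(w) = 27 + 9*w + 18*w² (U(w) = 27 + 9*((w² + w*w) + w) = 27 + 9*((w² + w²) + w) = 27 + 9*(2*w² + w) = 27 + 9*(w + 2*w²) = 27 + (9*w + 18*w²) = 27 + 9*w + 18*w²)
(-7 + U(-1*0)*f(S)) + Q(12, 38)*550 = (-7 + (27 + 9*(-1*0) + 18*(-1*0)²)*5) + 38*550 = (-7 + (27 + 9*0 + 18*0²)*5) + 20900 = (-7 + (27 + 0 + 18*0)*5) + 20900 = (-7 + (27 + 0 + 0)*5) + 20900 = (-7 + 27*5) + 20900 = (-7 + 135) + 20900 = 128 + 20900 = 21028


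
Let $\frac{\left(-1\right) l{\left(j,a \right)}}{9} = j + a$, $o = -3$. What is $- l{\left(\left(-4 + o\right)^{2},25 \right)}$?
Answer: $666$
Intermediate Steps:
$l{\left(j,a \right)} = - 9 a - 9 j$ ($l{\left(j,a \right)} = - 9 \left(j + a\right) = - 9 \left(a + j\right) = - 9 a - 9 j$)
$- l{\left(\left(-4 + o\right)^{2},25 \right)} = - (\left(-9\right) 25 - 9 \left(-4 - 3\right)^{2}) = - (-225 - 9 \left(-7\right)^{2}) = - (-225 - 441) = \left(-1\right) \left(-666\right) = 666$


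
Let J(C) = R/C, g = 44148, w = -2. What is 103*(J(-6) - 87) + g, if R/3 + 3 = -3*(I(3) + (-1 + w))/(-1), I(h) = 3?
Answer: 70683/2 ≈ 35342.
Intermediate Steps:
R = -9 (R = -9 + 3*(-3*(3 + (-1 - 2))/(-1)) = -9 + 3*(-3*(3 - 3)*(-1)) = -9 + 3*(-3*0*(-1)) = -9 + 3*(0*(-1)) = -9 + 3*0 = -9 + 0 = -9)
J(C) = -9/C
103*(J(-6) - 87) + g = 103*(-9/(-6) - 87) + 44148 = 103*(-9*(-⅙) - 87) + 44148 = 103*(3/2 - 87) + 44148 = 103*(-171/2) + 44148 = -17613/2 + 44148 = 70683/2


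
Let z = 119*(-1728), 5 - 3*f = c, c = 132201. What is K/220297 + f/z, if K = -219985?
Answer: -3806624441/4853583504 ≈ -0.78429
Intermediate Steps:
f = -132196/3 (f = 5/3 - ⅓*132201 = 5/3 - 44067 = -132196/3 ≈ -44065.)
z = -205632
K/220297 + f/z = -219985/220297 - 132196/3/(-205632) = -219985*1/220297 - 132196/3*(-1/205632) = -219985/220297 + 33049/154224 = -3806624441/4853583504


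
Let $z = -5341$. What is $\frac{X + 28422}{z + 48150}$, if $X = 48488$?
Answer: $\frac{76910}{42809} \approx 1.7966$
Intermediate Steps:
$\frac{X + 28422}{z + 48150} = \frac{48488 + 28422}{-5341 + 48150} = \frac{76910}{42809}$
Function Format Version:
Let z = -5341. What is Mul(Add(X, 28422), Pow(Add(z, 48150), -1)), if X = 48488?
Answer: Rational(76910, 42809) ≈ 1.7966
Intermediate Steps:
Mul(Add(X, 28422), Pow(Add(z, 48150), -1)) = Mul(Add(48488, 28422), Pow(Add(-5341, 48150), -1)) = Mul(76910, Pow(42809, -1)) = Mul(76910, Rational(1, 42809)) = Rational(76910, 42809)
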